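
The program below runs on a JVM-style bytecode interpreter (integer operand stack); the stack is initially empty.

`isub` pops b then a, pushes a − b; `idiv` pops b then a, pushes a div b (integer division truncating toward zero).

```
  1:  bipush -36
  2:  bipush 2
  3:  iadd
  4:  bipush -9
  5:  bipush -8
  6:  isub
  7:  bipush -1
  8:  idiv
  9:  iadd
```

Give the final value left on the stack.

bipush -36  [-36]
bipush 2    [-36, 2]
iadd        [-34]
bipush -9   [-34, -9]
bipush -8   [-34, -9, -8]
isub        [-34, -1]
bipush -1   [-34, -1, -1]
idiv        [-34, 1]
iadd        [-33]

-33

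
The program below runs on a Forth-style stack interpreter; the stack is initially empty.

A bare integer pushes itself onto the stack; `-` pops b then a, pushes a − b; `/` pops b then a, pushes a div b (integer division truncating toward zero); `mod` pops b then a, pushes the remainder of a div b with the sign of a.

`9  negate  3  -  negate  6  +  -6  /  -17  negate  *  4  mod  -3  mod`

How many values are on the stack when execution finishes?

9      -> [9]
negate -> [-9]
3      -> [-9, 3]
-      -> [-12]
negate -> [12]
6      -> [12, 6]
+      -> [18]
-6     -> [18, -6]
/      -> [-3]
-17    -> [-3, -17]
negate -> [-3, 17]
*      -> [-51]
4      -> [-51, 4]
mod    -> [-3]
-3     -> [-3, -3]
mod    -> [0]

1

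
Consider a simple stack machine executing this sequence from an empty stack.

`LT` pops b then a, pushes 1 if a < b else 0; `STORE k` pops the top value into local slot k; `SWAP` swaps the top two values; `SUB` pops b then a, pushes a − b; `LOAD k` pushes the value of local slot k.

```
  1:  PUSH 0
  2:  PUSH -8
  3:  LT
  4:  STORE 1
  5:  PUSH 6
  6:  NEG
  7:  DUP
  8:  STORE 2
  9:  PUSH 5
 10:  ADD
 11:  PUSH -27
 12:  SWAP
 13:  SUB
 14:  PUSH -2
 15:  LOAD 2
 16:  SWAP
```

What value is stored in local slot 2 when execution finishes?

PUSH 0   : 0
PUSH -8  : 0 -8
LT       : 0
STORE 1  : (empty)
PUSH 6   : 6
NEG      : -6
DUP      : -6 -6
STORE 2  : -6
PUSH 5   : -6 5
ADD      : -1
PUSH -27 : -1 -27
SWAP     : -27 -1
SUB      : -26
PUSH -2  : -26 -2
LOAD 2   : -26 -2 -6
SWAP     : -26 -6 -2

-6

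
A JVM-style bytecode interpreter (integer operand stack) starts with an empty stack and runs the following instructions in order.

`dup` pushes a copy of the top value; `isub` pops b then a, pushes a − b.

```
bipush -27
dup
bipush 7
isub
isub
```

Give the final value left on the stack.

bipush -27  [-27]
dup         [-27, -27]
bipush 7    [-27, -27, 7]
isub        [-27, -34]
isub        [7]

7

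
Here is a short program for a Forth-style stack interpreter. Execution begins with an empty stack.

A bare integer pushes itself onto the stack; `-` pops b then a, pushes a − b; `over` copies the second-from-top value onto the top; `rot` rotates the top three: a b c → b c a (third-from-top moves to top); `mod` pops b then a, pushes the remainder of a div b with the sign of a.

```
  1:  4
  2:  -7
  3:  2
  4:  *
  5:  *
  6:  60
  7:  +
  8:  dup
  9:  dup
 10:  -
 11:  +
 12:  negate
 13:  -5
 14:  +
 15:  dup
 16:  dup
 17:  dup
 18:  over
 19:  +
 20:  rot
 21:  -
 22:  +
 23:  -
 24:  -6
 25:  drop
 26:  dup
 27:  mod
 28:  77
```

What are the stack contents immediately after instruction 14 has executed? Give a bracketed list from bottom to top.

4      : [4]
-7     : [4, -7]
2      : [4, -7, 2]
*      : [4, -14]
*      : [-56]
60     : [-56, 60]
+      : [4]
dup    : [4, 4]
dup    : [4, 4, 4]
-      : [4, 0]
+      : [4]
negate : [-4]
-5     : [-4, -5]
+      : [-9]

[-9]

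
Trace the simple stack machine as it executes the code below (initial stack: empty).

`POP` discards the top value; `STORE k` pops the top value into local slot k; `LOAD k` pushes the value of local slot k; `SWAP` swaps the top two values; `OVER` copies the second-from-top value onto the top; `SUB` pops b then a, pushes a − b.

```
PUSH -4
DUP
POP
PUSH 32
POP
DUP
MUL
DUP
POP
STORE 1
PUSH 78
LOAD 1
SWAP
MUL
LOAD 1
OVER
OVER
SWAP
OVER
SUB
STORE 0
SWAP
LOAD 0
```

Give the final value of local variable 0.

PUSH -4 : [-4]
DUP     : [-4, -4]
POP     : [-4]
PUSH 32 : [-4, 32]
POP     : [-4]
DUP     : [-4, -4]
MUL     : [16]
DUP     : [16, 16]
POP     : [16]
STORE 1 : []
PUSH 78 : [78]
LOAD 1  : [78, 16]
SWAP    : [16, 78]
MUL     : [1248]
LOAD 1  : [1248, 16]
OVER    : [1248, 16, 1248]
OVER    : [1248, 16, 1248, 16]
SWAP    : [1248, 16, 16, 1248]
OVER    : [1248, 16, 16, 1248, 16]
SUB     : [1248, 16, 16, 1232]
STORE 0 : [1248, 16, 16]
SWAP    : [1248, 16, 16]
LOAD 0  : [1248, 16, 16, 1232]

1232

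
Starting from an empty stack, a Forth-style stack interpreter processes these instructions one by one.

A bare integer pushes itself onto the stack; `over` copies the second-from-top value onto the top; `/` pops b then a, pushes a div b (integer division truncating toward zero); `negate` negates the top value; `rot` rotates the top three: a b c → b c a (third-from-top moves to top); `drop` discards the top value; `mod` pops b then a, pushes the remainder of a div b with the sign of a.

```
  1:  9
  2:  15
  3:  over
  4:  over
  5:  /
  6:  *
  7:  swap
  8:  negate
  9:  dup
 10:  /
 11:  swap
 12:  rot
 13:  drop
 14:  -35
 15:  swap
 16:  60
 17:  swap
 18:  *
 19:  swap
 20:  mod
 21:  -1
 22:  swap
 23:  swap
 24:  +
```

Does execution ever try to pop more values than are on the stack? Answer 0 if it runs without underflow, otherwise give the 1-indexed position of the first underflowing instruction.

12

9      : 9
15     : 9 15
over   : 9 15 9
over   : 9 15 9 15
/      : 9 15 0
*      : 9 0
swap   : 0 9
negate : 0 -9
dup    : 0 -9 -9
/      : 0 1
swap   : 1 0
rot  — needs 3 operands, stack has 2 → underflow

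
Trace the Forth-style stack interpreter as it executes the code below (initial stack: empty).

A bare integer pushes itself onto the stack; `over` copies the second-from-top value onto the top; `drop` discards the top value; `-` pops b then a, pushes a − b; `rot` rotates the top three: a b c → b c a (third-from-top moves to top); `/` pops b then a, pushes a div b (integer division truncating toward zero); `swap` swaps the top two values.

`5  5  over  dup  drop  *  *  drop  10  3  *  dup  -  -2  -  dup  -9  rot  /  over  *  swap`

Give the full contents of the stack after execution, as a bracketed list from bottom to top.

5    : 5
5    : 5 5
over : 5 5 5
dup  : 5 5 5 5
drop : 5 5 5
*    : 5 25
*    : 125
drop : (empty)
10   : 10
3    : 10 3
*    : 30
dup  : 30 30
-    : 0
-2   : 0 -2
-    : 2
dup  : 2 2
-9   : 2 2 -9
rot  : 2 -9 2
/    : 2 -4
over : 2 -4 2
*    : 2 -8
swap : -8 2

[-8, 2]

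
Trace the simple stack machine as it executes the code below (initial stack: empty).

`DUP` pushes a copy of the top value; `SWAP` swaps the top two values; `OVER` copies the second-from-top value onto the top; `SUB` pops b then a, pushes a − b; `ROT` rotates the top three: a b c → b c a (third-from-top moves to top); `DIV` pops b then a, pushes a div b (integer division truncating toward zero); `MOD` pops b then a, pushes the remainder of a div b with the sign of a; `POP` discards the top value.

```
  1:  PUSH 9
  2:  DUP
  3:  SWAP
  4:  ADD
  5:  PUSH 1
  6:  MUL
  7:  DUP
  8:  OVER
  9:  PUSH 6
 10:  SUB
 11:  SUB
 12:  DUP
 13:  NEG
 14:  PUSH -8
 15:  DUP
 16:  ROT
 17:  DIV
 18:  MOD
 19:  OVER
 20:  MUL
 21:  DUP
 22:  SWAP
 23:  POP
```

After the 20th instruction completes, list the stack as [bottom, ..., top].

PUSH 9   [9]
DUP      [9, 9]
SWAP     [9, 9]
ADD      [18]
PUSH 1   [18, 1]
MUL      [18]
DUP      [18, 18]
OVER     [18, 18, 18]
PUSH 6   [18, 18, 18, 6]
SUB      [18, 18, 12]
SUB      [18, 6]
DUP      [18, 6, 6]
NEG      [18, 6, -6]
PUSH -8  [18, 6, -6, -8]
DUP      [18, 6, -6, -8, -8]
ROT      [18, 6, -8, -8, -6]
DIV      [18, 6, -8, 1]
MOD      [18, 6, 0]
OVER     [18, 6, 0, 6]
MUL      [18, 6, 0]

[18, 6, 0]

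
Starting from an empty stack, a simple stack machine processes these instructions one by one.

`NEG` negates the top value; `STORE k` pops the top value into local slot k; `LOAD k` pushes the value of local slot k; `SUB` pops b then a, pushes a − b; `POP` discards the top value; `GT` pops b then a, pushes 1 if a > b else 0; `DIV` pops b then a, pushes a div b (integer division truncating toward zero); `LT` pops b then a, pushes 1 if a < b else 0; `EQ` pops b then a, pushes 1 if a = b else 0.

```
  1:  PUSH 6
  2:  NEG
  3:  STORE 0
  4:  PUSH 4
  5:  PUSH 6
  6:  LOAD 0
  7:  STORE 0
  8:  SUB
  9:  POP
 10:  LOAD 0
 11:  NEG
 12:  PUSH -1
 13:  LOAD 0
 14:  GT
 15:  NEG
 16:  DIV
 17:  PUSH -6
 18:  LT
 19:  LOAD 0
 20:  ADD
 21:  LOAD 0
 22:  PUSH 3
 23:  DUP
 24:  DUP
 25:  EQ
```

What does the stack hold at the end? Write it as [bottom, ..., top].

[-6, -6, 3, 1]

PUSH 6   [6]
NEG      [-6]
STORE 0  []
PUSH 4   [4]
PUSH 6   [4, 6]
LOAD 0   [4, 6, -6]
STORE 0  [4, 6]
SUB      [-2]
POP      []
LOAD 0   [-6]
NEG      [6]
PUSH -1  [6, -1]
LOAD 0   [6, -1, -6]
GT       [6, 1]
NEG      [6, -1]
DIV      [-6]
PUSH -6  [-6, -6]
LT       [0]
LOAD 0   [0, -6]
ADD      [-6]
LOAD 0   [-6, -6]
PUSH 3   [-6, -6, 3]
DUP      [-6, -6, 3, 3]
DUP      [-6, -6, 3, 3, 3]
EQ       [-6, -6, 3, 1]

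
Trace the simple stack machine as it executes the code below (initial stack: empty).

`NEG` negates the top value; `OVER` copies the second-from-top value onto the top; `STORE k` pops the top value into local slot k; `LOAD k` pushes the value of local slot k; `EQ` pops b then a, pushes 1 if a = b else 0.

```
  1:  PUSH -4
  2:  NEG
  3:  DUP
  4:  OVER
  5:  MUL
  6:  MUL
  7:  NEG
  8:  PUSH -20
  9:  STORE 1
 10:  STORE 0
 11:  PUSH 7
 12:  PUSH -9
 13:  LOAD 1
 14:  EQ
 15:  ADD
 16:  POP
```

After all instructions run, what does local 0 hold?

-64

PUSH -4  -> [-4]
NEG      -> [4]
DUP      -> [4, 4]
OVER     -> [4, 4, 4]
MUL      -> [4, 16]
MUL      -> [64]
NEG      -> [-64]
PUSH -20 -> [-64, -20]
STORE 1  -> [-64]
STORE 0  -> []
PUSH 7   -> [7]
PUSH -9  -> [7, -9]
LOAD 1   -> [7, -9, -20]
EQ       -> [7, 0]
ADD      -> [7]
POP      -> []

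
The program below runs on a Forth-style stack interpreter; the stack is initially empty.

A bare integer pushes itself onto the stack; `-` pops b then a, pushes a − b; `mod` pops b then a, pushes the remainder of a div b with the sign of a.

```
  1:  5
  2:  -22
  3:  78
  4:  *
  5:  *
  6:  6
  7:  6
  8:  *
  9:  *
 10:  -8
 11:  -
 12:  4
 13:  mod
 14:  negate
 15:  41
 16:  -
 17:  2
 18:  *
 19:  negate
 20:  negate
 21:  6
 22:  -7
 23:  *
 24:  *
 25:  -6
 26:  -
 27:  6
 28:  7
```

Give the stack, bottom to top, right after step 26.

5       [5]
-22     [5, -22]
78      [5, -22, 78]
*       [5, -1716]
*       [-8580]
6       [-8580, 6]
6       [-8580, 6, 6]
*       [-8580, 36]
*       [-308880]
-8      [-308880, -8]
-       [-308872]
4       [-308872, 4]
mod     [0]
negate  [0]
41      [0, 41]
-       [-41]
2       [-41, 2]
*       [-82]
negate  [82]
negate  [-82]
6       [-82, 6]
-7      [-82, 6, -7]
*       [-82, -42]
*       [3444]
-6      [3444, -6]
-       [3450]

[3450]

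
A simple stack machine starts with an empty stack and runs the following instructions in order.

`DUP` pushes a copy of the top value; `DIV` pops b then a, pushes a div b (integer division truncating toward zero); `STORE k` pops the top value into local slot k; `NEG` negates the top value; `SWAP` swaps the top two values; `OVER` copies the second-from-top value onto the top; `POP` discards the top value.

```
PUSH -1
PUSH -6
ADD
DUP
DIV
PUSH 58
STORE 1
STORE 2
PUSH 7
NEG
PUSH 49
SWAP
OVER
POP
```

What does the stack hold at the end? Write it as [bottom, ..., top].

[49, -7]

PUSH -1 -> [-1]
PUSH -6 -> [-1, -6]
ADD     -> [-7]
DUP     -> [-7, -7]
DIV     -> [1]
PUSH 58 -> [1, 58]
STORE 1 -> [1]
STORE 2 -> []
PUSH 7  -> [7]
NEG     -> [-7]
PUSH 49 -> [-7, 49]
SWAP    -> [49, -7]
OVER    -> [49, -7, 49]
POP     -> [49, -7]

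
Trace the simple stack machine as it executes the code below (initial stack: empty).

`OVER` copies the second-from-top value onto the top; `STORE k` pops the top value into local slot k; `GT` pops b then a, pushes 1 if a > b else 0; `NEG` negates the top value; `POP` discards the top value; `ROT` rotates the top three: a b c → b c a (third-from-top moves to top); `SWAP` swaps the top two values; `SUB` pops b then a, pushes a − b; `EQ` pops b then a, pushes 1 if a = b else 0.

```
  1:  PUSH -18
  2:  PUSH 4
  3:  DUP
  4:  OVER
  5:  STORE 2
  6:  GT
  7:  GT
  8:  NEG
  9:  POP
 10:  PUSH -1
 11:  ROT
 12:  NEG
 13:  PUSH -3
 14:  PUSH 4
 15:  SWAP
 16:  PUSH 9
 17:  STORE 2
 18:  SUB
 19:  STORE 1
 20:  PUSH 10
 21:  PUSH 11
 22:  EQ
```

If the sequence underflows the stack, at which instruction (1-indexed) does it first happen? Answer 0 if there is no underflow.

11

PUSH -18 : [-18]
PUSH 4   : [-18, 4]
DUP      : [-18, 4, 4]
OVER     : [-18, 4, 4, 4]
STORE 2  : [-18, 4, 4]
GT       : [-18, 0]
GT       : [0]
NEG      : [0]
POP      : []
PUSH -1  : [-1]
ROT  — needs 3 operands, stack has 1 → underflow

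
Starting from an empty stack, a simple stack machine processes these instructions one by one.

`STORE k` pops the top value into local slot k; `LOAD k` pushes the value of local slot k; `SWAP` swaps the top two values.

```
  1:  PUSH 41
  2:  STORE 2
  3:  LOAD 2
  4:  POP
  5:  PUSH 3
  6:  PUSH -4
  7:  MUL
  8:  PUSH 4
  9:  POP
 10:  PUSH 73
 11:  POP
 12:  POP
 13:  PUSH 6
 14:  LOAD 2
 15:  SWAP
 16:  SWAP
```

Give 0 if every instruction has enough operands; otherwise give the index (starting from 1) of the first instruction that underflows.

PUSH 41 : [41]
STORE 2 : []
LOAD 2  : [41]
POP     : []
PUSH 3  : [3]
PUSH -4 : [3, -4]
MUL     : [-12]
PUSH 4  : [-12, 4]
POP     : [-12]
PUSH 73 : [-12, 73]
POP     : [-12]
POP     : []
PUSH 6  : [6]
LOAD 2  : [6, 41]
SWAP    : [41, 6]
SWAP    : [6, 41]

0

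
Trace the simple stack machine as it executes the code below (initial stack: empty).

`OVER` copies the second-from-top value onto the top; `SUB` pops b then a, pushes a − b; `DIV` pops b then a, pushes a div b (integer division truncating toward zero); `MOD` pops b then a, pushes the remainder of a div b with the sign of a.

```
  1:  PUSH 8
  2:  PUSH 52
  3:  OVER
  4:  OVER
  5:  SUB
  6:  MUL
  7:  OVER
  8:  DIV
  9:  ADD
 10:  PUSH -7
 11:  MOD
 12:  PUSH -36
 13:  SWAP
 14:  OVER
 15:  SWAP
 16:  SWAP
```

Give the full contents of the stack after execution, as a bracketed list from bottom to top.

PUSH 8   → [8]
PUSH 52  → [8, 52]
OVER     → [8, 52, 8]
OVER     → [8, 52, 8, 52]
SUB      → [8, 52, -44]
MUL      → [8, -2288]
OVER     → [8, -2288, 8]
DIV      → [8, -286]
ADD      → [-278]
PUSH -7  → [-278, -7]
MOD      → [-5]
PUSH -36 → [-5, -36]
SWAP     → [-36, -5]
OVER     → [-36, -5, -36]
SWAP     → [-36, -36, -5]
SWAP     → [-36, -5, -36]

[-36, -5, -36]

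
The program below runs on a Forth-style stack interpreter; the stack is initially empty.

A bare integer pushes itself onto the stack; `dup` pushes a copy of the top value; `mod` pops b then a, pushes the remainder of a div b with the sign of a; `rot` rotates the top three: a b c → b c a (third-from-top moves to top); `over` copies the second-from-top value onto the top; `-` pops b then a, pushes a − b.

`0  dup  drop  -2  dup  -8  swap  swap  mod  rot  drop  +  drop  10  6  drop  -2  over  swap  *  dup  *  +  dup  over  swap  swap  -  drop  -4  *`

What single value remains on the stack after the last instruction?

-1640

0    : 0
dup  : 0 0
drop : 0
-2   : 0 -2
dup  : 0 -2 -2
-8   : 0 -2 -2 -8
swap : 0 -2 -8 -2
swap : 0 -2 -2 -8
mod  : 0 -2 -2
rot  : -2 -2 0
drop : -2 -2
+    : -4
drop : (empty)
10   : 10
6    : 10 6
drop : 10
-2   : 10 -2
over : 10 -2 10
swap : 10 10 -2
*    : 10 -20
dup  : 10 -20 -20
*    : 10 400
+    : 410
dup  : 410 410
over : 410 410 410
swap : 410 410 410
swap : 410 410 410
-    : 410 0
drop : 410
-4   : 410 -4
*    : -1640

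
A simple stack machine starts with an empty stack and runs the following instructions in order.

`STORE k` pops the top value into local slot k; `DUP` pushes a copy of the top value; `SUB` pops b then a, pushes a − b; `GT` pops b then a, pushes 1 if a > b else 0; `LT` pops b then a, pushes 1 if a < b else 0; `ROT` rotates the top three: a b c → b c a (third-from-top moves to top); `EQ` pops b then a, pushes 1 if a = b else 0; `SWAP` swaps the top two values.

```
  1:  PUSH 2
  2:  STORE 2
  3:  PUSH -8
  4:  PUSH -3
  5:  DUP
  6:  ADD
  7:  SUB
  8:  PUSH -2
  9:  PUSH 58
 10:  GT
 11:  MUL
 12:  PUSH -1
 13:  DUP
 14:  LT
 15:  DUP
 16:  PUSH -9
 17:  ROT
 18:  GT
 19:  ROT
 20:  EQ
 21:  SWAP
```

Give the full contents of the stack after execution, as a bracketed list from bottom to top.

[1, 0]

PUSH 2  -> [2]
STORE 2 -> []
PUSH -8 -> [-8]
PUSH -3 -> [-8, -3]
DUP     -> [-8, -3, -3]
ADD     -> [-8, -6]
SUB     -> [-2]
PUSH -2 -> [-2, -2]
PUSH 58 -> [-2, -2, 58]
GT      -> [-2, 0]
MUL     -> [0]
PUSH -1 -> [0, -1]
DUP     -> [0, -1, -1]
LT      -> [0, 0]
DUP     -> [0, 0, 0]
PUSH -9 -> [0, 0, 0, -9]
ROT     -> [0, 0, -9, 0]
GT      -> [0, 0, 0]
ROT     -> [0, 0, 0]
EQ      -> [0, 1]
SWAP    -> [1, 0]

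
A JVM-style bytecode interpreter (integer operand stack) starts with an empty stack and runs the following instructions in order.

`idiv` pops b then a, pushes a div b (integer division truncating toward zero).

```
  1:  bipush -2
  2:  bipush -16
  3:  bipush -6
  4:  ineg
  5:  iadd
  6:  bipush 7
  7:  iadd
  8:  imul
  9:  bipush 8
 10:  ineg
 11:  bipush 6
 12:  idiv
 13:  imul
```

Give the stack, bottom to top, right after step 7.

[-2, -3]

bipush -2  → [-2]
bipush -16 → [-2, -16]
bipush -6  → [-2, -16, -6]
ineg       → [-2, -16, 6]
iadd       → [-2, -10]
bipush 7   → [-2, -10, 7]
iadd       → [-2, -3]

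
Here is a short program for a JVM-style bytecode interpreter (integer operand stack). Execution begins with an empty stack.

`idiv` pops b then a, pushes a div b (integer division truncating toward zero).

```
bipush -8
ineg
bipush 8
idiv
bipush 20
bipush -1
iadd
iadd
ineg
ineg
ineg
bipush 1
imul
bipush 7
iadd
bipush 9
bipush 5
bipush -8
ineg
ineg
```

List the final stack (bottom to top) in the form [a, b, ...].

[-13, 9, 5, -8]

bipush -8 : -8
ineg      : 8
bipush 8  : 8 8
idiv      : 1
bipush 20 : 1 20
bipush -1 : 1 20 -1
iadd      : 1 19
iadd      : 20
ineg      : -20
ineg      : 20
ineg      : -20
bipush 1  : -20 1
imul      : -20
bipush 7  : -20 7
iadd      : -13
bipush 9  : -13 9
bipush 5  : -13 9 5
bipush -8 : -13 9 5 -8
ineg      : -13 9 5 8
ineg      : -13 9 5 -8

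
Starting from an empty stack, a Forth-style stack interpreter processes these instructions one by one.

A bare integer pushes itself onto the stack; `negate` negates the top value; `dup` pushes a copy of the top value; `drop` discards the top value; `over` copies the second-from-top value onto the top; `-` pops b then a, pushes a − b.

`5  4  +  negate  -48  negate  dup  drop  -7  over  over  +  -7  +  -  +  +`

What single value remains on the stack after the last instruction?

-2

5      : 5
4      : 5 4
+      : 9
negate : -9
-48    : -9 -48
negate : -9 48
dup    : -9 48 48
drop   : -9 48
-7     : -9 48 -7
over   : -9 48 -7 48
over   : -9 48 -7 48 -7
+      : -9 48 -7 41
-7     : -9 48 -7 41 -7
+      : -9 48 -7 34
-      : -9 48 -41
+      : -9 7
+      : -2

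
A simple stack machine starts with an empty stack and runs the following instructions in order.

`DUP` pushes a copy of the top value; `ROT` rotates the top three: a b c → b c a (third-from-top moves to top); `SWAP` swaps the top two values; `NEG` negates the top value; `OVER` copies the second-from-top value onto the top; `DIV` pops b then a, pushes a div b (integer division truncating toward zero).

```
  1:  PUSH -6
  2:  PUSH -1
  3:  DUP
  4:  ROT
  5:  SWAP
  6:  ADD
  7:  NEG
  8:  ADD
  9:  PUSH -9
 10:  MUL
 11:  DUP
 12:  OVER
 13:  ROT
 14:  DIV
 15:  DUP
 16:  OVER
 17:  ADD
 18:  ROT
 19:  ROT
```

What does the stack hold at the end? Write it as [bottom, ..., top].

[2, -54, 1]

PUSH -6 -> [-6]
PUSH -1 -> [-6, -1]
DUP     -> [-6, -1, -1]
ROT     -> [-1, -1, -6]
SWAP    -> [-1, -6, -1]
ADD     -> [-1, -7]
NEG     -> [-1, 7]
ADD     -> [6]
PUSH -9 -> [6, -9]
MUL     -> [-54]
DUP     -> [-54, -54]
OVER    -> [-54, -54, -54]
ROT     -> [-54, -54, -54]
DIV     -> [-54, 1]
DUP     -> [-54, 1, 1]
OVER    -> [-54, 1, 1, 1]
ADD     -> [-54, 1, 2]
ROT     -> [1, 2, -54]
ROT     -> [2, -54, 1]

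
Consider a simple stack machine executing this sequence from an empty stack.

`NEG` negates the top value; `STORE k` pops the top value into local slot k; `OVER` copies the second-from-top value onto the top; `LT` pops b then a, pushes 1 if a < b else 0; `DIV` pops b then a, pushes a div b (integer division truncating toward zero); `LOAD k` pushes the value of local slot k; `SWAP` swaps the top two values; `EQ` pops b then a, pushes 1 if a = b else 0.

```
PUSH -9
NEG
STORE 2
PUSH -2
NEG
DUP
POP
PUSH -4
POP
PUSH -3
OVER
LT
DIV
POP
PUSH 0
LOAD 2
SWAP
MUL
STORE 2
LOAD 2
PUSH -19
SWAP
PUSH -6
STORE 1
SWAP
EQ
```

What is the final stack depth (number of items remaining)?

1

PUSH -9   [-9]
NEG       [9]
STORE 2   []
PUSH -2   [-2]
NEG       [2]
DUP       [2, 2]
POP       [2]
PUSH -4   [2, -4]
POP       [2]
PUSH -3   [2, -3]
OVER      [2, -3, 2]
LT        [2, 1]
DIV       [2]
POP       []
PUSH 0    [0]
LOAD 2    [0, 9]
SWAP      [9, 0]
MUL       [0]
STORE 2   []
LOAD 2    [0]
PUSH -19  [0, -19]
SWAP      [-19, 0]
PUSH -6   [-19, 0, -6]
STORE 1   [-19, 0]
SWAP      [0, -19]
EQ        [0]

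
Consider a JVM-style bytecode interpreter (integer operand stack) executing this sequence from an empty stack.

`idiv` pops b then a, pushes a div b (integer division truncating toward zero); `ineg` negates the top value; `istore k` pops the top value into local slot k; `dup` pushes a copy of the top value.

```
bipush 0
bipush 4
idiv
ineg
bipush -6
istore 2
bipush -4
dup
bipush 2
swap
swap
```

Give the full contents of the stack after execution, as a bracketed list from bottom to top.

[0, -4, -4, 2]

bipush 0  → [0]
bipush 4  → [0, 4]
idiv      → [0]
ineg      → [0]
bipush -6 → [0, -6]
istore 2  → [0]
bipush -4 → [0, -4]
dup       → [0, -4, -4]
bipush 2  → [0, -4, -4, 2]
swap      → [0, -4, 2, -4]
swap      → [0, -4, -4, 2]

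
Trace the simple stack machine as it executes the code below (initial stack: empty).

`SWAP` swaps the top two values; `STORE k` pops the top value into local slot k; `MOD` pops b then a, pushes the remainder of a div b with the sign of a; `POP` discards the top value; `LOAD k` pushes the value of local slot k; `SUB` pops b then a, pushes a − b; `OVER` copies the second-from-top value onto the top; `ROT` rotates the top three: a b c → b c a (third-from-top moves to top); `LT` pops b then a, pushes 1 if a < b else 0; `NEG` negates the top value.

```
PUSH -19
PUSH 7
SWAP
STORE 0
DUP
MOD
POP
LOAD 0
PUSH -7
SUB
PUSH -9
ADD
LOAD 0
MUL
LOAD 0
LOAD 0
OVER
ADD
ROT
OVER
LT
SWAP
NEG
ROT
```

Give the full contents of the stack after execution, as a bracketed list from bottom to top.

[0, 38, -19]

PUSH -19 : [-19]
PUSH 7   : [-19, 7]
SWAP     : [7, -19]
STORE 0  : [7]
DUP      : [7, 7]
MOD      : [0]
POP      : []
LOAD 0   : [-19]
PUSH -7  : [-19, -7]
SUB      : [-12]
PUSH -9  : [-12, -9]
ADD      : [-21]
LOAD 0   : [-21, -19]
MUL      : [399]
LOAD 0   : [399, -19]
LOAD 0   : [399, -19, -19]
OVER     : [399, -19, -19, -19]
ADD      : [399, -19, -38]
ROT      : [-19, -38, 399]
OVER     : [-19, -38, 399, -38]
LT       : [-19, -38, 0]
SWAP     : [-19, 0, -38]
NEG      : [-19, 0, 38]
ROT      : [0, 38, -19]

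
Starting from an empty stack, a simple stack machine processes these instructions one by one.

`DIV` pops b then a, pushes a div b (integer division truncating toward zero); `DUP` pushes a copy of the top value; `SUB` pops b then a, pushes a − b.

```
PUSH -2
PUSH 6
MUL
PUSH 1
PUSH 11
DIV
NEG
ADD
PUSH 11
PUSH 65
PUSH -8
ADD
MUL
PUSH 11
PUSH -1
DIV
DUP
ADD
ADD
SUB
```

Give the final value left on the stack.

PUSH -2 -> -2
PUSH 6  -> -2 6
MUL     -> -12
PUSH 1  -> -12 1
PUSH 11 -> -12 1 11
DIV     -> -12 0
NEG     -> -12 0
ADD     -> -12
PUSH 11 -> -12 11
PUSH 65 -> -12 11 65
PUSH -8 -> -12 11 65 -8
ADD     -> -12 11 57
MUL     -> -12 627
PUSH 11 -> -12 627 11
PUSH -1 -> -12 627 11 -1
DIV     -> -12 627 -11
DUP     -> -12 627 -11 -11
ADD     -> -12 627 -22
ADD     -> -12 605
SUB     -> -617

-617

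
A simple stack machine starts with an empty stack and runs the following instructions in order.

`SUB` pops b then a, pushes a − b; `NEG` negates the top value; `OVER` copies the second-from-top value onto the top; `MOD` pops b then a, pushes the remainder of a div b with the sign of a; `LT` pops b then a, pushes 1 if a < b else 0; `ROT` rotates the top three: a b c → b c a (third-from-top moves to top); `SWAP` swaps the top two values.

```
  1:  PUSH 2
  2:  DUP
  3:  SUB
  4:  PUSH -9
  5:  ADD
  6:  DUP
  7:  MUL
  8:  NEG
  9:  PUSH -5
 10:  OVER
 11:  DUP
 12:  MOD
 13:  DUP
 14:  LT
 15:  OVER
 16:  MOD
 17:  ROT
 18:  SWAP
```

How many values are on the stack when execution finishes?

PUSH 2  -> [2]
DUP     -> [2, 2]
SUB     -> [0]
PUSH -9 -> [0, -9]
ADD     -> [-9]
DUP     -> [-9, -9]
MUL     -> [81]
NEG     -> [-81]
PUSH -5 -> [-81, -5]
OVER    -> [-81, -5, -81]
DUP     -> [-81, -5, -81, -81]
MOD     -> [-81, -5, 0]
DUP     -> [-81, -5, 0, 0]
LT      -> [-81, -5, 0]
OVER    -> [-81, -5, 0, -5]
MOD     -> [-81, -5, 0]
ROT     -> [-5, 0, -81]
SWAP    -> [-5, -81, 0]

3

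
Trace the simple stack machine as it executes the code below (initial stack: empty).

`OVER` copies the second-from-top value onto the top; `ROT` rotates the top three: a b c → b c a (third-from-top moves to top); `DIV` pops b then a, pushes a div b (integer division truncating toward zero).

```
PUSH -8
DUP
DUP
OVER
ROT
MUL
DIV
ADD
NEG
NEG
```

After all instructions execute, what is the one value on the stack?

PUSH -8 : -8
DUP     : -8 -8
DUP     : -8 -8 -8
OVER    : -8 -8 -8 -8
ROT     : -8 -8 -8 -8
MUL     : -8 -8 64
DIV     : -8 0
ADD     : -8
NEG     : 8
NEG     : -8

-8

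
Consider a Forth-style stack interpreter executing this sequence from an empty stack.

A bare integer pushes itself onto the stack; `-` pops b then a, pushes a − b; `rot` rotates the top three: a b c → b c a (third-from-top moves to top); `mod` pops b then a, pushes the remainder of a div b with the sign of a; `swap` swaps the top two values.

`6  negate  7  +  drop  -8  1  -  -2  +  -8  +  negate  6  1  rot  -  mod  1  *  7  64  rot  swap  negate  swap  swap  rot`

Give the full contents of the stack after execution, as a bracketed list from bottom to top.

6      -> [6]
negate -> [-6]
7      -> [-6, 7]
+      -> [1]
drop   -> []
-8     -> [-8]
1      -> [-8, 1]
-      -> [-9]
-2     -> [-9, -2]
+      -> [-11]
-8     -> [-11, -8]
+      -> [-19]
negate -> [19]
6      -> [19, 6]
1      -> [19, 6, 1]
rot    -> [6, 1, 19]
-      -> [6, -18]
mod    -> [6]
1      -> [6, 1]
*      -> [6]
7      -> [6, 7]
64     -> [6, 7, 64]
rot    -> [7, 64, 6]
swap   -> [7, 6, 64]
negate -> [7, 6, -64]
swap   -> [7, -64, 6]
swap   -> [7, 6, -64]
rot    -> [6, -64, 7]

[6, -64, 7]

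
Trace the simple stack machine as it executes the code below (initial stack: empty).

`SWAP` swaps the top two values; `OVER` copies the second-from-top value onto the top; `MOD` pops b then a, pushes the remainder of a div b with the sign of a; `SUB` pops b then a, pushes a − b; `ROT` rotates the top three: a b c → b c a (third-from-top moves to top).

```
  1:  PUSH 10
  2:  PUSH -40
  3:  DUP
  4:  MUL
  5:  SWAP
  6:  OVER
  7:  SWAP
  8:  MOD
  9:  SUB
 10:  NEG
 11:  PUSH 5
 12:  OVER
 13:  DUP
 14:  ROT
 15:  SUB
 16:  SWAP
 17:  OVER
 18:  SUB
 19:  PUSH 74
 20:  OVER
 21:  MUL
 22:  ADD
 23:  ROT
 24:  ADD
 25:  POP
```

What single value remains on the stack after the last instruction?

-1605

PUSH 10  -> 10
PUSH -40 -> 10 -40
DUP      -> 10 -40 -40
MUL      -> 10 1600
SWAP     -> 1600 10
OVER     -> 1600 10 1600
SWAP     -> 1600 1600 10
MOD      -> 1600 0
SUB      -> 1600
NEG      -> -1600
PUSH 5   -> -1600 5
OVER     -> -1600 5 -1600
DUP      -> -1600 5 -1600 -1600
ROT      -> -1600 -1600 -1600 5
SUB      -> -1600 -1600 -1605
SWAP     -> -1600 -1605 -1600
OVER     -> -1600 -1605 -1600 -1605
SUB      -> -1600 -1605 5
PUSH 74  -> -1600 -1605 5 74
OVER     -> -1600 -1605 5 74 5
MUL      -> -1600 -1605 5 370
ADD      -> -1600 -1605 375
ROT      -> -1605 375 -1600
ADD      -> -1605 -1225
POP      -> -1605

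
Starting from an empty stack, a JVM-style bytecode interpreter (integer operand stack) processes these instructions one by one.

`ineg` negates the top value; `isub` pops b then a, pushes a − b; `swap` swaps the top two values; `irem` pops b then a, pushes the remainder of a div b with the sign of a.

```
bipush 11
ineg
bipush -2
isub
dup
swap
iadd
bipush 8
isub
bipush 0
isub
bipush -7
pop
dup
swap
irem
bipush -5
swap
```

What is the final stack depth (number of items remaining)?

2

bipush 11 : [11]
ineg      : [-11]
bipush -2 : [-11, -2]
isub      : [-9]
dup       : [-9, -9]
swap      : [-9, -9]
iadd      : [-18]
bipush 8  : [-18, 8]
isub      : [-26]
bipush 0  : [-26, 0]
isub      : [-26]
bipush -7 : [-26, -7]
pop       : [-26]
dup       : [-26, -26]
swap      : [-26, -26]
irem      : [0]
bipush -5 : [0, -5]
swap      : [-5, 0]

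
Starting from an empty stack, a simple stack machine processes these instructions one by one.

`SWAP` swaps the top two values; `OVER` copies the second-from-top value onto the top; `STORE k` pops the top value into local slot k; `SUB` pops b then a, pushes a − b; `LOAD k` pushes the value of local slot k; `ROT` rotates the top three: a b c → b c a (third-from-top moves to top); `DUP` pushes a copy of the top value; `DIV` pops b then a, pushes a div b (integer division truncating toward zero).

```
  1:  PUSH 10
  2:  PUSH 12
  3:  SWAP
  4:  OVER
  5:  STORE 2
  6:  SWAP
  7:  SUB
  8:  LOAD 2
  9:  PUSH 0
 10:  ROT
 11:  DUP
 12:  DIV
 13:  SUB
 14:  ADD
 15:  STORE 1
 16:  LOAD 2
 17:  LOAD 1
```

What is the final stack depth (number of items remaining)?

PUSH 10  10
PUSH 12  10 12
SWAP     12 10
OVER     12 10 12
STORE 2  12 10
SWAP     10 12
SUB      -2
LOAD 2   -2 12
PUSH 0   -2 12 0
ROT      12 0 -2
DUP      12 0 -2 -2
DIV      12 0 1
SUB      12 -1
ADD      11
STORE 1  (empty)
LOAD 2   12
LOAD 1   12 11

2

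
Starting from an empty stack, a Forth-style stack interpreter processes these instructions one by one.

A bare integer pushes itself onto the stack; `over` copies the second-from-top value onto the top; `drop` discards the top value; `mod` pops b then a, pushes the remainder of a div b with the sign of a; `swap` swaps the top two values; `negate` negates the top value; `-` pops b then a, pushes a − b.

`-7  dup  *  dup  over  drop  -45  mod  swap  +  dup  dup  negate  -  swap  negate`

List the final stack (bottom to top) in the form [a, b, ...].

[106, -53]

-7     -> -7
dup    -> -7 -7
*      -> 49
dup    -> 49 49
over   -> 49 49 49
drop   -> 49 49
-45    -> 49 49 -45
mod    -> 49 4
swap   -> 4 49
+      -> 53
dup    -> 53 53
dup    -> 53 53 53
negate -> 53 53 -53
-      -> 53 106
swap   -> 106 53
negate -> 106 -53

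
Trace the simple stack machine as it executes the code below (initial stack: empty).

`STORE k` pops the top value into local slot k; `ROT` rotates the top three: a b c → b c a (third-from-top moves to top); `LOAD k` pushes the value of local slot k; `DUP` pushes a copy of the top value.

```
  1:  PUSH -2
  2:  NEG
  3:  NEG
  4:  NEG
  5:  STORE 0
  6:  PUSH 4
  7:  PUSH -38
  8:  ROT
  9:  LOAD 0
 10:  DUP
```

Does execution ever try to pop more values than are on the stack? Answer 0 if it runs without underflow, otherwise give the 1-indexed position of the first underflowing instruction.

8

PUSH -2   -2
NEG       2
NEG       -2
NEG       2
STORE 0   (empty)
PUSH 4    4
PUSH -38  4 -38
ROT  — needs 3 operands, stack has 2 → underflow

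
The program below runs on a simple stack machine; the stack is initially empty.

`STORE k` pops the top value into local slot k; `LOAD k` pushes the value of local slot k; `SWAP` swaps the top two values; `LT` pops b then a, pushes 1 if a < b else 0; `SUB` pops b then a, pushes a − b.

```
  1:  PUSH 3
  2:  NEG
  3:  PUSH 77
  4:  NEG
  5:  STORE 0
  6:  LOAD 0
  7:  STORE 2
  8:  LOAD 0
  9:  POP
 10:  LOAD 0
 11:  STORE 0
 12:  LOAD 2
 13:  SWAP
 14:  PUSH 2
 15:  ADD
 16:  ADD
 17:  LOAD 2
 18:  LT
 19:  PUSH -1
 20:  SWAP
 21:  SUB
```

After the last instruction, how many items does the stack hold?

1

PUSH 3  : [3]
NEG     : [-3]
PUSH 77 : [-3, 77]
NEG     : [-3, -77]
STORE 0 : [-3]
LOAD 0  : [-3, -77]
STORE 2 : [-3]
LOAD 0  : [-3, -77]
POP     : [-3]
LOAD 0  : [-3, -77]
STORE 0 : [-3]
LOAD 2  : [-3, -77]
SWAP    : [-77, -3]
PUSH 2  : [-77, -3, 2]
ADD     : [-77, -1]
ADD     : [-78]
LOAD 2  : [-78, -77]
LT      : [1]
PUSH -1 : [1, -1]
SWAP    : [-1, 1]
SUB     : [-2]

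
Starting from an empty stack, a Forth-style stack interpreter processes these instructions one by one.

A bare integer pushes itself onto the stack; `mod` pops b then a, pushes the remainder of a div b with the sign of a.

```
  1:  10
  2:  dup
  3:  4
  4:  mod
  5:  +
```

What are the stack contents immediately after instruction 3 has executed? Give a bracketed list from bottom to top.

10  : [10]
dup : [10, 10]
4   : [10, 10, 4]

[10, 10, 4]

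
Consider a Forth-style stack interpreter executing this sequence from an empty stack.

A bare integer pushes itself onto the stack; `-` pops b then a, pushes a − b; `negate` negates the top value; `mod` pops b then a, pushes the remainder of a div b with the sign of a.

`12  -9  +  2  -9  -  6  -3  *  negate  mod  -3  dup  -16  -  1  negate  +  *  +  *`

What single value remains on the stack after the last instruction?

12     : [12]
-9     : [12, -9]
+      : [3]
2      : [3, 2]
-9     : [3, 2, -9]
-      : [3, 11]
6      : [3, 11, 6]
-3     : [3, 11, 6, -3]
*      : [3, 11, -18]
negate : [3, 11, 18]
mod    : [3, 11]
-3     : [3, 11, -3]
dup    : [3, 11, -3, -3]
-16    : [3, 11, -3, -3, -16]
-      : [3, 11, -3, 13]
1      : [3, 11, -3, 13, 1]
negate : [3, 11, -3, 13, -1]
+      : [3, 11, -3, 12]
*      : [3, 11, -36]
+      : [3, -25]
*      : [-75]

-75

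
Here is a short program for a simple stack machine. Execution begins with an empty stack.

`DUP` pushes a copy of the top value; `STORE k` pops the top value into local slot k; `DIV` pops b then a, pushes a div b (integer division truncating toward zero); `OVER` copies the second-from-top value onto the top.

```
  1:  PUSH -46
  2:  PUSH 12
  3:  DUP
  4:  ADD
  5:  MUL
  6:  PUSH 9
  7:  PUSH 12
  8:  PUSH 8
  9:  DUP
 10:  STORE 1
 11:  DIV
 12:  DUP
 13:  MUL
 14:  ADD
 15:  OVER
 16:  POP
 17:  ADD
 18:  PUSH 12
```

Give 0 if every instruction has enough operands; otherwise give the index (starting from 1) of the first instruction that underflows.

PUSH -46 : [-46]
PUSH 12  : [-46, 12]
DUP      : [-46, 12, 12]
ADD      : [-46, 24]
MUL      : [-1104]
PUSH 9   : [-1104, 9]
PUSH 12  : [-1104, 9, 12]
PUSH 8   : [-1104, 9, 12, 8]
DUP      : [-1104, 9, 12, 8, 8]
STORE 1  : [-1104, 9, 12, 8]
DIV      : [-1104, 9, 1]
DUP      : [-1104, 9, 1, 1]
MUL      : [-1104, 9, 1]
ADD      : [-1104, 10]
OVER     : [-1104, 10, -1104]
POP      : [-1104, 10]
ADD      : [-1094]
PUSH 12  : [-1094, 12]

0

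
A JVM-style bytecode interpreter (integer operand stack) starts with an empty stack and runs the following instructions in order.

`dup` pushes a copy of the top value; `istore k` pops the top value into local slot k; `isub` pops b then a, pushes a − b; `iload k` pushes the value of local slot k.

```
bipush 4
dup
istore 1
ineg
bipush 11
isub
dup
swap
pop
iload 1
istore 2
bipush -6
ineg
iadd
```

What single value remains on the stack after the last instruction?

-9

bipush 4   4
dup        4 4
istore 1   4
ineg       -4
bipush 11  -4 11
isub       -15
dup        -15 -15
swap       -15 -15
pop        -15
iload 1    -15 4
istore 2   -15
bipush -6  -15 -6
ineg       -15 6
iadd       -9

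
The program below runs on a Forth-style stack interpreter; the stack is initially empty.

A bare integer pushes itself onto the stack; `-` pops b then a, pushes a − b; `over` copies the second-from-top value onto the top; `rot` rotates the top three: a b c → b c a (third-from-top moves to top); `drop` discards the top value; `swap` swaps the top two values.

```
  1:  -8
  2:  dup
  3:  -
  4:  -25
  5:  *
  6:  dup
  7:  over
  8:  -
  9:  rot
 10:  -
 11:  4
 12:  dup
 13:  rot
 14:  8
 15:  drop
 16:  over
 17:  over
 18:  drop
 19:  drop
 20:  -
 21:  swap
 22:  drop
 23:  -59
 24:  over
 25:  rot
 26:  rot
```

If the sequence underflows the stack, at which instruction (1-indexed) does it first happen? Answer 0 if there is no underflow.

-8    -8
dup   -8 -8
-     0
-25   0 -25
*     0
dup   0 0
over  0 0 0
-     0 0
rot  — needs 3 operands, stack has 2 → underflow

9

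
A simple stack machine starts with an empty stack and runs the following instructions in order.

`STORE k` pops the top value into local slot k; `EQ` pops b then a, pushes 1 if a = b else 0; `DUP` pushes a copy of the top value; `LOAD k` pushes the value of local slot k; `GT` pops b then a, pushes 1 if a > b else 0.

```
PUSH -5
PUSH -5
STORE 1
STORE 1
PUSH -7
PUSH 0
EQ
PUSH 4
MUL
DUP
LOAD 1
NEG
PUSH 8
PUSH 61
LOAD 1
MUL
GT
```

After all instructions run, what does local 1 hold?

-5

PUSH -5 → -5
PUSH -5 → -5 -5
STORE 1 → -5
STORE 1 → (empty)
PUSH -7 → -7
PUSH 0  → -7 0
EQ      → 0
PUSH 4  → 0 4
MUL     → 0
DUP     → 0 0
LOAD 1  → 0 0 -5
NEG     → 0 0 5
PUSH 8  → 0 0 5 8
PUSH 61 → 0 0 5 8 61
LOAD 1  → 0 0 5 8 61 -5
MUL     → 0 0 5 8 -305
GT      → 0 0 5 1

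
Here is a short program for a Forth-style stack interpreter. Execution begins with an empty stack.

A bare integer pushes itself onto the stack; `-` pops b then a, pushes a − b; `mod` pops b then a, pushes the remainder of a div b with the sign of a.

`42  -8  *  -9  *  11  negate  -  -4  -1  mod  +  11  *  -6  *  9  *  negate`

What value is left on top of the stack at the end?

1802790

42     → [42]
-8     → [42, -8]
*      → [-336]
-9     → [-336, -9]
*      → [3024]
11     → [3024, 11]
negate → [3024, -11]
-      → [3035]
-4     → [3035, -4]
-1     → [3035, -4, -1]
mod    → [3035, 0]
+      → [3035]
11     → [3035, 11]
*      → [33385]
-6     → [33385, -6]
*      → [-200310]
9      → [-200310, 9]
*      → [-1802790]
negate → [1802790]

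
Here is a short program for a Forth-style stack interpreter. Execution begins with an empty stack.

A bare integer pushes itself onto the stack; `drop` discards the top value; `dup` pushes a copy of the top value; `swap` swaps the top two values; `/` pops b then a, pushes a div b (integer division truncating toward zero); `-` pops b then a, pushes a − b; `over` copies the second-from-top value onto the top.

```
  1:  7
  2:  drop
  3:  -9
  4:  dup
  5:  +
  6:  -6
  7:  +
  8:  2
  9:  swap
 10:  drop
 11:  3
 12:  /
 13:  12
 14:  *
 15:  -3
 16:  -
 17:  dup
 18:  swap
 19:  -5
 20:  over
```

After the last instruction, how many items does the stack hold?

4

7    : 7
drop : (empty)
-9   : -9
dup  : -9 -9
+    : -18
-6   : -18 -6
+    : -24
2    : -24 2
swap : 2 -24
drop : 2
3    : 2 3
/    : 0
12   : 0 12
*    : 0
-3   : 0 -3
-    : 3
dup  : 3 3
swap : 3 3
-5   : 3 3 -5
over : 3 3 -5 3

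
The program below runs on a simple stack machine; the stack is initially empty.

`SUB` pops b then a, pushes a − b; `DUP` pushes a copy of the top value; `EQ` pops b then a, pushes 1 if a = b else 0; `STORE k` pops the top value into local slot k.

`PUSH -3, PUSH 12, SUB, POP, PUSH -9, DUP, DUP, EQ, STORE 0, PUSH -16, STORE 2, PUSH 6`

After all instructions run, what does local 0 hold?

1

PUSH -3   [-3]
PUSH 12   [-3, 12]
SUB       [-15]
POP       []
PUSH -9   [-9]
DUP       [-9, -9]
DUP       [-9, -9, -9]
EQ        [-9, 1]
STORE 0   [-9]
PUSH -16  [-9, -16]
STORE 2   [-9]
PUSH 6    [-9, 6]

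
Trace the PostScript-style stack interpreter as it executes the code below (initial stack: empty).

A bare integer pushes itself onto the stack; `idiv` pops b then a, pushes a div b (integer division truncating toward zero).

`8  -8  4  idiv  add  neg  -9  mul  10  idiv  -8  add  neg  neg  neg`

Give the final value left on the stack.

3

8    : [8]
-8   : [8, -8]
4    : [8, -8, 4]
idiv : [8, -2]
add  : [6]
neg  : [-6]
-9   : [-6, -9]
mul  : [54]
10   : [54, 10]
idiv : [5]
-8   : [5, -8]
add  : [-3]
neg  : [3]
neg  : [-3]
neg  : [3]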